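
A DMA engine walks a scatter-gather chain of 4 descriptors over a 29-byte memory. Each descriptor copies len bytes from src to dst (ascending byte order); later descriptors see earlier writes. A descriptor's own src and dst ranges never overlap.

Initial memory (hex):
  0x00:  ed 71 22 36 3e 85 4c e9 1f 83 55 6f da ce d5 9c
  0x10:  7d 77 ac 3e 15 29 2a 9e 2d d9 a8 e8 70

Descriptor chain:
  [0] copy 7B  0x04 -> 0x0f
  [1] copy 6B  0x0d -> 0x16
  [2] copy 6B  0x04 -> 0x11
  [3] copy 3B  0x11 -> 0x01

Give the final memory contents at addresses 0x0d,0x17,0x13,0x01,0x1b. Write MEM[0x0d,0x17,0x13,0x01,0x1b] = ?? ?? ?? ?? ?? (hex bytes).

  after D0: wrote 7B at 0x0f = 3e854ce91f8355
  after D1: wrote 6B at 0x16 = ced53e854ce9
  after D2: wrote 6B at 0x11 = 3e854ce91f83
  after D3: wrote 3B at 0x01 = 3e854c
query mem[0x0d]=0xce, mem[0x17]=0xd5, mem[0x13]=0x4c, mem[0x01]=0x3e, mem[0x1b]=0xe9

MEM[0x0d,0x17,0x13,0x01,0x1b] = ce d5 4c 3e e9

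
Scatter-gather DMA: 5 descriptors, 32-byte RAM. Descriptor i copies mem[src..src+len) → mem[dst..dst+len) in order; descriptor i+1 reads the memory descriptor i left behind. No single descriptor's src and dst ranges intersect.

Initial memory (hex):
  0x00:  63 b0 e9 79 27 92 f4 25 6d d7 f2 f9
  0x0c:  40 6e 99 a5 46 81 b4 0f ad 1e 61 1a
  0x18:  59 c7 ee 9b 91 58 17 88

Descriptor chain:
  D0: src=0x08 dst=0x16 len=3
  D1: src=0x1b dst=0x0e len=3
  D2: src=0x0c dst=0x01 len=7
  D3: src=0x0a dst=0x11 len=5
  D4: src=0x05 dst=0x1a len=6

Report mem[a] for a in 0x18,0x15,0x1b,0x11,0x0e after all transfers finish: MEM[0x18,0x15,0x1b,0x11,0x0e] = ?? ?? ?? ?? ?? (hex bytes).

MEM[0x18,0x15,0x1b,0x11,0x0e] = f2 9b 81 f2 9b

#0 dst[0x16+3] := {0x6d,0xd7,0xf2}
#1 dst[0x0e+3] := {0x9b,0x91,0x58}
#2 dst[0x01+7] := {0x40,0x6e,0x9b,0x91,0x58,0x81,0xb4}
#3 dst[0x11+5] := {0xf2,0xf9,0x40,0x6e,0x9b}
#4 dst[0x1a+6] := {0x58,0x81,0xb4,0x6d,0xd7,0xf2}
query mem[0x18]=0xf2, mem[0x15]=0x9b, mem[0x1b]=0x81, mem[0x11]=0xf2, mem[0x0e]=0x9b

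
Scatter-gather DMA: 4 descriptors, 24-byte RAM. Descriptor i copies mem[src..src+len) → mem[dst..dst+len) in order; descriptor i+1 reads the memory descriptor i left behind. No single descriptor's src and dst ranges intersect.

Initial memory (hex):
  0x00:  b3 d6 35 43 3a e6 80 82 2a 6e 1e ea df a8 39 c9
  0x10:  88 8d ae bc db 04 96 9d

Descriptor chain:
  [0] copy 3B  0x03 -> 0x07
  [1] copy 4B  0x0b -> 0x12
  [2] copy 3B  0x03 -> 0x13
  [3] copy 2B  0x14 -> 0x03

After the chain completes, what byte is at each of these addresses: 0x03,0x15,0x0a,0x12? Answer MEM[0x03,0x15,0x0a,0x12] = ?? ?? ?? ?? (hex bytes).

MEM[0x03,0x15,0x0a,0x12] = 3a e6 1e ea

[0] 0x03->0x07 len=3 : 43 3a e6
[1] 0x0b->0x12 len=4 : ea df a8 39
[2] 0x03->0x13 len=3 : 43 3a e6
[3] 0x14->0x03 len=2 : 3a e6
query mem[0x03]=0x3a, mem[0x15]=0xe6, mem[0x0a]=0x1e, mem[0x12]=0xea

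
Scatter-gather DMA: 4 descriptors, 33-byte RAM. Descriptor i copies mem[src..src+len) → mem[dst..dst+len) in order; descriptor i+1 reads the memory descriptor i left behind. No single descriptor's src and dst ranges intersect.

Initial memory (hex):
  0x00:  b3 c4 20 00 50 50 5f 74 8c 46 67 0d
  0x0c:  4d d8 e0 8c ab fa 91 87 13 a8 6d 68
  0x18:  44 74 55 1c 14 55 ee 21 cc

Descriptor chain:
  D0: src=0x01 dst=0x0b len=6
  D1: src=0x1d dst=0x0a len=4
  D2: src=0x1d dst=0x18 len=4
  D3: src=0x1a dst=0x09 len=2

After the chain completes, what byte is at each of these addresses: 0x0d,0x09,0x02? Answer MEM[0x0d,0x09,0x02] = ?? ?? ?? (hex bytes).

  after D0: wrote 6B at 0x0b = c4200050505f
  after D1: wrote 4B at 0x0a = 55ee21cc
  after D2: wrote 4B at 0x18 = 55ee21cc
  after D3: wrote 2B at 0x09 = 21cc
query mem[0x0d]=0xcc, mem[0x09]=0x21, mem[0x02]=0x20

MEM[0x0d,0x09,0x02] = cc 21 20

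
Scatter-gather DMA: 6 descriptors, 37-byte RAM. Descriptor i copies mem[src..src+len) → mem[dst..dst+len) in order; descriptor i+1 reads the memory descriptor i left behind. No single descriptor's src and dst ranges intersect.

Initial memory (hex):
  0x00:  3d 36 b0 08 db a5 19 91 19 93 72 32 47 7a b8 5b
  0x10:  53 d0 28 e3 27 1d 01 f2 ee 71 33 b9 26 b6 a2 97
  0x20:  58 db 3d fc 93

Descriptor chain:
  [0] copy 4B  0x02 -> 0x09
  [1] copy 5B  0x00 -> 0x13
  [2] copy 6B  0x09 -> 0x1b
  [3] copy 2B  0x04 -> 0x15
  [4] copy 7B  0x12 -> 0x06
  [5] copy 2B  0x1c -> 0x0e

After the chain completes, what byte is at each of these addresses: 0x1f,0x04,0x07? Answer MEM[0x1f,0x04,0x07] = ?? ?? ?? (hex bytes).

#0 dst[0x09+4] := {0xb0,0x08,0xdb,0xa5}
#1 dst[0x13+5] := {0x3d,0x36,0xb0,0x08,0xdb}
#2 dst[0x1b+6] := {0xb0,0x08,0xdb,0xa5,0x7a,0xb8}
#3 dst[0x15+2] := {0xdb,0xa5}
#4 dst[0x06+7] := {0x28,0x3d,0x36,0xdb,0xa5,0xdb,0xee}
#5 dst[0x0e+2] := {0x08,0xdb}
query mem[0x1f]=0x7a, mem[0x04]=0xdb, mem[0x07]=0x3d

MEM[0x1f,0x04,0x07] = 7a db 3d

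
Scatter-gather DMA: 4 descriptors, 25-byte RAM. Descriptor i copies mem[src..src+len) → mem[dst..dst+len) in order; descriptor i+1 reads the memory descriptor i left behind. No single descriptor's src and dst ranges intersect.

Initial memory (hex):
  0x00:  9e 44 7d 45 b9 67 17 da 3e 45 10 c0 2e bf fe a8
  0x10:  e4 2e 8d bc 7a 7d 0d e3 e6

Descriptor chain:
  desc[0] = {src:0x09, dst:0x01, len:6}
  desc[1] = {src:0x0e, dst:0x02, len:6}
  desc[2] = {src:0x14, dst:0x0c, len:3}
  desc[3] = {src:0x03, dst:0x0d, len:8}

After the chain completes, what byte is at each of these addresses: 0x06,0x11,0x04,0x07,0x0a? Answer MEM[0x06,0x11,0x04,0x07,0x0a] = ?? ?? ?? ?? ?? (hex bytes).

MEM[0x06,0x11,0x04,0x07,0x0a] = 8d bc e4 bc 10

D0: mem[0x01..0x06] <- [45 10 c0 2e bf fe]
D1: mem[0x02..0x07] <- [fe a8 e4 2e 8d bc]
D2: mem[0x0c..0x0e] <- [7a 7d 0d]
D3: mem[0x0d..0x14] <- [a8 e4 2e 8d bc 3e 45 10]
query mem[0x06]=0x8d, mem[0x11]=0xbc, mem[0x04]=0xe4, mem[0x07]=0xbc, mem[0x0a]=0x10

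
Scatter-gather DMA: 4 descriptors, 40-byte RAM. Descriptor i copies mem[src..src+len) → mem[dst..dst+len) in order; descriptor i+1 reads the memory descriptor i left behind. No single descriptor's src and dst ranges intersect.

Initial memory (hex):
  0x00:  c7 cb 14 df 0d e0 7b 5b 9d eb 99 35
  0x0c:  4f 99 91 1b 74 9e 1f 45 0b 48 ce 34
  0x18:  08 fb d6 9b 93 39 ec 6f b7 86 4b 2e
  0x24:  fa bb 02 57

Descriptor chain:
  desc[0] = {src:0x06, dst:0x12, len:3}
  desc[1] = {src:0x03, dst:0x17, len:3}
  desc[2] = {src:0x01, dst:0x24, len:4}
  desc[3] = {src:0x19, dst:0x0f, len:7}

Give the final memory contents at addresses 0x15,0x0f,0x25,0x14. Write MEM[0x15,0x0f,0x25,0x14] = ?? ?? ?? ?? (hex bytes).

MEM[0x15,0x0f,0x25,0x14] = 6f e0 14 ec

D0: mem[0x12..0x14] <- [7b 5b 9d]
D1: mem[0x17..0x19] <- [df 0d e0]
D2: mem[0x24..0x27] <- [cb 14 df 0d]
D3: mem[0x0f..0x15] <- [e0 d6 9b 93 39 ec 6f]
query mem[0x15]=0x6f, mem[0x0f]=0xe0, mem[0x25]=0x14, mem[0x14]=0xec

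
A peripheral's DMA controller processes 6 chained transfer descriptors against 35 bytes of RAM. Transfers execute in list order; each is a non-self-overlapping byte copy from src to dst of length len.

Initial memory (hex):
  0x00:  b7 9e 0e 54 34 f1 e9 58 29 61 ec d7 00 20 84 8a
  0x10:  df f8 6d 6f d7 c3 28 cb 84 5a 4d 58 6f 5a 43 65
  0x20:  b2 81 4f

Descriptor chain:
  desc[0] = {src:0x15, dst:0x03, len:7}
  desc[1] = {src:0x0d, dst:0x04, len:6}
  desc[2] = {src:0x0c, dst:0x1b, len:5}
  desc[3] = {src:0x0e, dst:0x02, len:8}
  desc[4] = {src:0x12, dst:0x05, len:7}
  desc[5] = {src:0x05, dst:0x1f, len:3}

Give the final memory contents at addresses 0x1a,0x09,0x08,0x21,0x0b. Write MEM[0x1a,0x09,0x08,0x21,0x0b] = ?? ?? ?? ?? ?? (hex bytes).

MEM[0x1a,0x09,0x08,0x21,0x0b] = 4d 28 c3 d7 84

[0] 0x15->0x03 len=7 : c3 28 cb 84 5a 4d 58
[1] 0x0d->0x04 len=6 : 20 84 8a df f8 6d
[2] 0x0c->0x1b len=5 : 00 20 84 8a df
[3] 0x0e->0x02 len=8 : 84 8a df f8 6d 6f d7 c3
[4] 0x12->0x05 len=7 : 6d 6f d7 c3 28 cb 84
[5] 0x05->0x1f len=3 : 6d 6f d7
query mem[0x1a]=0x4d, mem[0x09]=0x28, mem[0x08]=0xc3, mem[0x21]=0xd7, mem[0x0b]=0x84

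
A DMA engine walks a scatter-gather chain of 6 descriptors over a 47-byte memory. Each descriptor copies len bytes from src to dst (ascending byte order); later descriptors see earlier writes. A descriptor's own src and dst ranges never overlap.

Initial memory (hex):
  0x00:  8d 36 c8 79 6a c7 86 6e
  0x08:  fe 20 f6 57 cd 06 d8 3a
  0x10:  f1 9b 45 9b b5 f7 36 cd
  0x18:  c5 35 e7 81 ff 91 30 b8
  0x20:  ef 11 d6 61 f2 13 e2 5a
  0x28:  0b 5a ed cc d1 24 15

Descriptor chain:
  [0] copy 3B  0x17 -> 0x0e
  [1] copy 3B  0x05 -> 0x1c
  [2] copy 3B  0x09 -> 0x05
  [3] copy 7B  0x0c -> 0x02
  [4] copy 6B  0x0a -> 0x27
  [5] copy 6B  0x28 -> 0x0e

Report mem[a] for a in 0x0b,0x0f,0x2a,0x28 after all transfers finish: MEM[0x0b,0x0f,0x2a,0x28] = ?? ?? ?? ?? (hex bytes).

  after D0: wrote 3B at 0x0e = cdc535
  after D1: wrote 3B at 0x1c = c7866e
  after D2: wrote 3B at 0x05 = 20f657
  after D3: wrote 7B at 0x02 = cd06cdc5359b45
  after D4: wrote 6B at 0x27 = f657cd06cdc5
  after D5: wrote 6B at 0x0e = 57cd06cdc524
query mem[0x0b]=0x57, mem[0x0f]=0xcd, mem[0x2a]=0x06, mem[0x28]=0x57

MEM[0x0b,0x0f,0x2a,0x28] = 57 cd 06 57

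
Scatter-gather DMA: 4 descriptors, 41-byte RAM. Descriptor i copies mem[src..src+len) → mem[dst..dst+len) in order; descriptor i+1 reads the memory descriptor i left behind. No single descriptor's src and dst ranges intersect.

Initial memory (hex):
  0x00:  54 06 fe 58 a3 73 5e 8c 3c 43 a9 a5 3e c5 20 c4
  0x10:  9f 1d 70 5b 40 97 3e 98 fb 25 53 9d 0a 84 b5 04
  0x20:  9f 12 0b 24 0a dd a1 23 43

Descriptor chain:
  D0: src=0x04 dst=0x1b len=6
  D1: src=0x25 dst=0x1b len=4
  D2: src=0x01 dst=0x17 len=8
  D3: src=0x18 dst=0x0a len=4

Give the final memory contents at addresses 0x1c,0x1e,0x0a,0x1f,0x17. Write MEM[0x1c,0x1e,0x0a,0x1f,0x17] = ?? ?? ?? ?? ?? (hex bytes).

MEM[0x1c,0x1e,0x0a,0x1f,0x17] = 5e 3c fe 3c 06

  after D0: wrote 6B at 0x1b = a3735e8c3c43
  after D1: wrote 4B at 0x1b = dda12343
  after D2: wrote 8B at 0x17 = 06fe58a3735e8c3c
  after D3: wrote 4B at 0x0a = fe58a373
query mem[0x1c]=0x5e, mem[0x1e]=0x3c, mem[0x0a]=0xfe, mem[0x1f]=0x3c, mem[0x17]=0x06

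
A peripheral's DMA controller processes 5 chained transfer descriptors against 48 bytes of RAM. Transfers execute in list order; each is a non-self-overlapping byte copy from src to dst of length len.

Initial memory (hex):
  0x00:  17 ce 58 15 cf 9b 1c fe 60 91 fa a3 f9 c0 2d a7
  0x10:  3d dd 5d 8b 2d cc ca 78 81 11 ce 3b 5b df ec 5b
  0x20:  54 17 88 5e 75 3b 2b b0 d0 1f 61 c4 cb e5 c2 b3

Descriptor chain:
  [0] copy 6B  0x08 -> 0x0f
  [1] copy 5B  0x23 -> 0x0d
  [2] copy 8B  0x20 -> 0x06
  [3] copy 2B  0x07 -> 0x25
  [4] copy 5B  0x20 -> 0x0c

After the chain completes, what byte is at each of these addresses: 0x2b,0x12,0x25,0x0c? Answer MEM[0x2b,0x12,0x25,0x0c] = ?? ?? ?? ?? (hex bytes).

MEM[0x2b,0x12,0x25,0x0c] = c4 a3 17 54

D0: mem[0x0f..0x14] <- [60 91 fa a3 f9 c0]
D1: mem[0x0d..0x11] <- [5e 75 3b 2b b0]
D2: mem[0x06..0x0d] <- [54 17 88 5e 75 3b 2b b0]
D3: mem[0x25..0x26] <- [17 88]
D4: mem[0x0c..0x10] <- [54 17 88 5e 75]
query mem[0x2b]=0xc4, mem[0x12]=0xa3, mem[0x25]=0x17, mem[0x0c]=0x54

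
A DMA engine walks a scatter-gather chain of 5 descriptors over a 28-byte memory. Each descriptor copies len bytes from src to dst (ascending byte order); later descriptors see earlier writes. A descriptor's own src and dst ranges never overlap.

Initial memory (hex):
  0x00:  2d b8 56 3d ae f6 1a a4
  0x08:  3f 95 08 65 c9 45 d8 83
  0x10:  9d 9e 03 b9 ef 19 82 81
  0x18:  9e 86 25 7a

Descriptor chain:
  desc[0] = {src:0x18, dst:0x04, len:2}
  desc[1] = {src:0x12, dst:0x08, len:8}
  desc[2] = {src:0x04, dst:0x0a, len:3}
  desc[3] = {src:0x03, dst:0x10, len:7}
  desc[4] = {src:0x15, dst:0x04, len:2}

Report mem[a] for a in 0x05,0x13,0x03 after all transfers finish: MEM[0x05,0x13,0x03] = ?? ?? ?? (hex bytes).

MEM[0x05,0x13,0x03] = b9 1a 3d

[0] 0x18->0x04 len=2 : 9e 86
[1] 0x12->0x08 len=8 : 03 b9 ef 19 82 81 9e 86
[2] 0x04->0x0a len=3 : 9e 86 1a
[3] 0x03->0x10 len=7 : 3d 9e 86 1a a4 03 b9
[4] 0x15->0x04 len=2 : 03 b9
query mem[0x05]=0xb9, mem[0x13]=0x1a, mem[0x03]=0x3d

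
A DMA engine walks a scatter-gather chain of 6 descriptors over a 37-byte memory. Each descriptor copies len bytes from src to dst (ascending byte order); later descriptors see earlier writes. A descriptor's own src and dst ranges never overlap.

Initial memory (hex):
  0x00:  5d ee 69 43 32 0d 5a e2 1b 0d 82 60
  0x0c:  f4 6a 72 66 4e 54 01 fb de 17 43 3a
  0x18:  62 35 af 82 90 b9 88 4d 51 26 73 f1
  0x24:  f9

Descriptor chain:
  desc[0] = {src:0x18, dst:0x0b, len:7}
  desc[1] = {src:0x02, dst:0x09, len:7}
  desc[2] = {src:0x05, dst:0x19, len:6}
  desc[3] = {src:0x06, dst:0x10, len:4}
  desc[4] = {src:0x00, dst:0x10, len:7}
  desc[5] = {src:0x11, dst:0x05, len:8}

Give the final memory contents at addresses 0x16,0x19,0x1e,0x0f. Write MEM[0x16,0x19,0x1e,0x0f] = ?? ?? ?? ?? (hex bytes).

MEM[0x16,0x19,0x1e,0x0f] = 5a 0d 43 1b

D0: mem[0x0b..0x11] <- [62 35 af 82 90 b9 88]
D1: mem[0x09..0x0f] <- [69 43 32 0d 5a e2 1b]
D2: mem[0x19..0x1e] <- [0d 5a e2 1b 69 43]
D3: mem[0x10..0x13] <- [5a e2 1b 69]
D4: mem[0x10..0x16] <- [5d ee 69 43 32 0d 5a]
D5: mem[0x05..0x0c] <- [ee 69 43 32 0d 5a 3a 62]
query mem[0x16]=0x5a, mem[0x19]=0x0d, mem[0x1e]=0x43, mem[0x0f]=0x1b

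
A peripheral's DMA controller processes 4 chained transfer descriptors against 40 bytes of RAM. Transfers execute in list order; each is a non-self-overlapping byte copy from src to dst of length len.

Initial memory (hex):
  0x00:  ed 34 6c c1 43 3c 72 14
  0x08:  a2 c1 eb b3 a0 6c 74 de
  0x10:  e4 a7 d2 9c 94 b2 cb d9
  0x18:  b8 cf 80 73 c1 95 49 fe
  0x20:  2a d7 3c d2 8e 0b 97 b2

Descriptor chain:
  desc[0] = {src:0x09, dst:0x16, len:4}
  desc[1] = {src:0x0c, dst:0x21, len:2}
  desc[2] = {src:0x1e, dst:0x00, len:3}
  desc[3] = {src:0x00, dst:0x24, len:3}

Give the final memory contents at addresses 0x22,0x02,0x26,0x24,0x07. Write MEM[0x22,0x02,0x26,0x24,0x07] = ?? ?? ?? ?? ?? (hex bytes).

MEM[0x22,0x02,0x26,0x24,0x07] = 6c 2a 2a 49 14

D0: mem[0x16..0x19] <- [c1 eb b3 a0]
D1: mem[0x21..0x22] <- [a0 6c]
D2: mem[0x00..0x02] <- [49 fe 2a]
D3: mem[0x24..0x26] <- [49 fe 2a]
query mem[0x22]=0x6c, mem[0x02]=0x2a, mem[0x26]=0x2a, mem[0x24]=0x49, mem[0x07]=0x14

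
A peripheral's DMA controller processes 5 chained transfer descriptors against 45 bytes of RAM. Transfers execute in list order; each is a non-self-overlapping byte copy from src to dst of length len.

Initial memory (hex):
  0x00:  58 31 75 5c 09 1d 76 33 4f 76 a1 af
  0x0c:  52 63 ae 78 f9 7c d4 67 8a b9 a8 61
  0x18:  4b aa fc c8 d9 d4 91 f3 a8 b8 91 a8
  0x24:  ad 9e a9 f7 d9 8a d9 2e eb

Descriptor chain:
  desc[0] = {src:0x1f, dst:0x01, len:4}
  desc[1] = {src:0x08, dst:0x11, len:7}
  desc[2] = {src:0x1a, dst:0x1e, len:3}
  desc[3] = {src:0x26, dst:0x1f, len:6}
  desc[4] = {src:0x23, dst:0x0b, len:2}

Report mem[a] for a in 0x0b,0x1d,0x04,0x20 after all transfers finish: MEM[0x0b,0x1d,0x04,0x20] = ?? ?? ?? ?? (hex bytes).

#0 dst[0x01+4] := {0xf3,0xa8,0xb8,0x91}
#1 dst[0x11+7] := {0x4f,0x76,0xa1,0xaf,0x52,0x63,0xae}
#2 dst[0x1e+3] := {0xfc,0xc8,0xd9}
#3 dst[0x1f+6] := {0xa9,0xf7,0xd9,0x8a,0xd9,0x2e}
#4 dst[0x0b+2] := {0xd9,0x2e}
query mem[0x0b]=0xd9, mem[0x1d]=0xd4, mem[0x04]=0x91, mem[0x20]=0xf7

MEM[0x0b,0x1d,0x04,0x20] = d9 d4 91 f7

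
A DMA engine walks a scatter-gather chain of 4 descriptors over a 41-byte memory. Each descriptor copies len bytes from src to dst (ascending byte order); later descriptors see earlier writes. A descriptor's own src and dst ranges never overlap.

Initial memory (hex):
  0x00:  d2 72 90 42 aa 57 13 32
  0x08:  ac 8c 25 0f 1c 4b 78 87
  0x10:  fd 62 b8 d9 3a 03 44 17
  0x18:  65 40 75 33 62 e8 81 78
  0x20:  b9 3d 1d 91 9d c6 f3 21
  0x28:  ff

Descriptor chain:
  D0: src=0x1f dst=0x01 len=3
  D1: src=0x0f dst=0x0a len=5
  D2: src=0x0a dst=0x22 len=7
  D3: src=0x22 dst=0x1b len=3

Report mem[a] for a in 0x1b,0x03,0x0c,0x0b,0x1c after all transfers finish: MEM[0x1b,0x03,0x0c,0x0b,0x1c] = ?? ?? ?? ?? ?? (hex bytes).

MEM[0x1b,0x03,0x0c,0x0b,0x1c] = 87 3d 62 fd fd

D0: mem[0x01..0x03] <- [78 b9 3d]
D1: mem[0x0a..0x0e] <- [87 fd 62 b8 d9]
D2: mem[0x22..0x28] <- [87 fd 62 b8 d9 87 fd]
D3: mem[0x1b..0x1d] <- [87 fd 62]
query mem[0x1b]=0x87, mem[0x03]=0x3d, mem[0x0c]=0x62, mem[0x0b]=0xfd, mem[0x1c]=0xfd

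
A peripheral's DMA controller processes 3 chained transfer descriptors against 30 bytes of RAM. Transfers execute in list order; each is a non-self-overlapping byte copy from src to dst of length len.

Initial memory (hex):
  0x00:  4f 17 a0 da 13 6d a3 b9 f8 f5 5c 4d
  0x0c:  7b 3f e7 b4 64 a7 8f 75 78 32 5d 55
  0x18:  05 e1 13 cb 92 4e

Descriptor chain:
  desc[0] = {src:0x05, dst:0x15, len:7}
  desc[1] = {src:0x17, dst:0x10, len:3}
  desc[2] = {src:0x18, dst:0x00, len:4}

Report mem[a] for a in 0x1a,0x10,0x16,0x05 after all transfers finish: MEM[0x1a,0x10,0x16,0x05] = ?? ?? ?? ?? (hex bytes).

[0] 0x05->0x15 len=7 : 6d a3 b9 f8 f5 5c 4d
[1] 0x17->0x10 len=3 : b9 f8 f5
[2] 0x18->0x00 len=4 : f8 f5 5c 4d
query mem[0x1a]=0x5c, mem[0x10]=0xb9, mem[0x16]=0xa3, mem[0x05]=0x6d

MEM[0x1a,0x10,0x16,0x05] = 5c b9 a3 6d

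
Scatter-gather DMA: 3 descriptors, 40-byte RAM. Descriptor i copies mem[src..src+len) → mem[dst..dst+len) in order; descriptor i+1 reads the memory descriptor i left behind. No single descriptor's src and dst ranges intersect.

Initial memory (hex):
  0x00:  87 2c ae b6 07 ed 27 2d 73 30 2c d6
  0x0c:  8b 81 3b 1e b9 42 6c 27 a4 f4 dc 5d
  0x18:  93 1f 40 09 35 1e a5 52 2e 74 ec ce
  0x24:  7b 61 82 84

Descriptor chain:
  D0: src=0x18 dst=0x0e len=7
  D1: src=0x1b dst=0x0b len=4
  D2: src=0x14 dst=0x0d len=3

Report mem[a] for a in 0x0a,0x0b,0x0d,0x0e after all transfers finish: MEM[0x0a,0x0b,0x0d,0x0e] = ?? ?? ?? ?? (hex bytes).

MEM[0x0a,0x0b,0x0d,0x0e] = 2c 09 a5 f4

[0] 0x18->0x0e len=7 : 93 1f 40 09 35 1e a5
[1] 0x1b->0x0b len=4 : 09 35 1e a5
[2] 0x14->0x0d len=3 : a5 f4 dc
query mem[0x0a]=0x2c, mem[0x0b]=0x09, mem[0x0d]=0xa5, mem[0x0e]=0xf4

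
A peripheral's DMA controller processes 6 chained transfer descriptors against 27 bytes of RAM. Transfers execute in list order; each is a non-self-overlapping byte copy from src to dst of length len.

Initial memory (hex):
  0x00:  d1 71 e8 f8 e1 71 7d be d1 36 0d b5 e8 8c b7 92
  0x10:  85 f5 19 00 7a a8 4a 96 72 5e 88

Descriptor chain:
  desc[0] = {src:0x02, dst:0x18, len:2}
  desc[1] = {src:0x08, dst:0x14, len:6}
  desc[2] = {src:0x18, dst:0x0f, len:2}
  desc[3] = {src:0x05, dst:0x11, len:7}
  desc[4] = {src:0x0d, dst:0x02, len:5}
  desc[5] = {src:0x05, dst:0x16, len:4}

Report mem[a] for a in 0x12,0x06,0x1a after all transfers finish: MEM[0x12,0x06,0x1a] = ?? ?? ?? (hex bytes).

  after D0: wrote 2B at 0x18 = e8f8
  after D1: wrote 6B at 0x14 = d1360db5e88c
  after D2: wrote 2B at 0x0f = e88c
  after D3: wrote 7B at 0x11 = 717dbed1360db5
  after D4: wrote 5B at 0x02 = 8cb7e88c71
  after D5: wrote 4B at 0x16 = 8c71bed1
query mem[0x12]=0x7d, mem[0x06]=0x71, mem[0x1a]=0x88

MEM[0x12,0x06,0x1a] = 7d 71 88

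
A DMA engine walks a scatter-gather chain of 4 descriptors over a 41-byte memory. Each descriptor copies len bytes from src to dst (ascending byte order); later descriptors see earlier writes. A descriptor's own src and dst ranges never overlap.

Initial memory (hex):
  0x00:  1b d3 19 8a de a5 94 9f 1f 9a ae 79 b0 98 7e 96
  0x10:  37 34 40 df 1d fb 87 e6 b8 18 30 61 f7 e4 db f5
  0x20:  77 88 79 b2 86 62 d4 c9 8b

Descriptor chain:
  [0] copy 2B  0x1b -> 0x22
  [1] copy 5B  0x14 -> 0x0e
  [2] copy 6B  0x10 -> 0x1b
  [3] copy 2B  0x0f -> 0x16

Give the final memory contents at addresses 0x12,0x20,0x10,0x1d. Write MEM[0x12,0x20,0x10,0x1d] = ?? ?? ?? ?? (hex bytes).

  after D0: wrote 2B at 0x22 = 61f7
  after D1: wrote 5B at 0x0e = 1dfb87e6b8
  after D2: wrote 6B at 0x1b = 87e6b8df1dfb
  after D3: wrote 2B at 0x16 = fb87
query mem[0x12]=0xb8, mem[0x20]=0xfb, mem[0x10]=0x87, mem[0x1d]=0xb8

MEM[0x12,0x20,0x10,0x1d] = b8 fb 87 b8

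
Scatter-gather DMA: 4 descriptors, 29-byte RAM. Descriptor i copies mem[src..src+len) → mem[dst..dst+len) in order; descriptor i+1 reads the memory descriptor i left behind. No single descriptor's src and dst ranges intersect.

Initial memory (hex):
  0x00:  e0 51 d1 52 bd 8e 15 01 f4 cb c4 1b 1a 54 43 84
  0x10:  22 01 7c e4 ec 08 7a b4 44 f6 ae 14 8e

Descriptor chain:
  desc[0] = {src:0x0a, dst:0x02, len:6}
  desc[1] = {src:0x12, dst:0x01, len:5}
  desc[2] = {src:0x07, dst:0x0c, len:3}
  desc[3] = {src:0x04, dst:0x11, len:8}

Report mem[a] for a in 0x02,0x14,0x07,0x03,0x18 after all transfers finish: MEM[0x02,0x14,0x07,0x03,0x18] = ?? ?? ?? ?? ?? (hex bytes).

[0] 0x0a->0x02 len=6 : c4 1b 1a 54 43 84
[1] 0x12->0x01 len=5 : 7c e4 ec 08 7a
[2] 0x07->0x0c len=3 : 84 f4 cb
[3] 0x04->0x11 len=8 : 08 7a 43 84 f4 cb c4 1b
query mem[0x02]=0xe4, mem[0x14]=0x84, mem[0x07]=0x84, mem[0x03]=0xec, mem[0x18]=0x1b

MEM[0x02,0x14,0x07,0x03,0x18] = e4 84 84 ec 1b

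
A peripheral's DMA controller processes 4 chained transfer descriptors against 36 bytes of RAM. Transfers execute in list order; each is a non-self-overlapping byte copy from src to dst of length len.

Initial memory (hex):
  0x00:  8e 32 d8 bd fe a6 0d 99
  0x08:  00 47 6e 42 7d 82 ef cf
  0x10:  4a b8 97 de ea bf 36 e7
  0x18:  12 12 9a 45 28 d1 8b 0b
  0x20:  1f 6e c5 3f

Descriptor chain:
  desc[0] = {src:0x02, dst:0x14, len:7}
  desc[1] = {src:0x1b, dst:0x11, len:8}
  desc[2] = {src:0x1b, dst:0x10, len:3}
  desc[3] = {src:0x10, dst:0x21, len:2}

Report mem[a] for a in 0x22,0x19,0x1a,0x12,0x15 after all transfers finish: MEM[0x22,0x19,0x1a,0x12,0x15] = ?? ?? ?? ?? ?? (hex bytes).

[0] 0x02->0x14 len=7 : d8 bd fe a6 0d 99 00
[1] 0x1b->0x11 len=8 : 45 28 d1 8b 0b 1f 6e c5
[2] 0x1b->0x10 len=3 : 45 28 d1
[3] 0x10->0x21 len=2 : 45 28
query mem[0x22]=0x28, mem[0x19]=0x99, mem[0x1a]=0x00, mem[0x12]=0xd1, mem[0x15]=0x0b

MEM[0x22,0x19,0x1a,0x12,0x15] = 28 99 00 d1 0b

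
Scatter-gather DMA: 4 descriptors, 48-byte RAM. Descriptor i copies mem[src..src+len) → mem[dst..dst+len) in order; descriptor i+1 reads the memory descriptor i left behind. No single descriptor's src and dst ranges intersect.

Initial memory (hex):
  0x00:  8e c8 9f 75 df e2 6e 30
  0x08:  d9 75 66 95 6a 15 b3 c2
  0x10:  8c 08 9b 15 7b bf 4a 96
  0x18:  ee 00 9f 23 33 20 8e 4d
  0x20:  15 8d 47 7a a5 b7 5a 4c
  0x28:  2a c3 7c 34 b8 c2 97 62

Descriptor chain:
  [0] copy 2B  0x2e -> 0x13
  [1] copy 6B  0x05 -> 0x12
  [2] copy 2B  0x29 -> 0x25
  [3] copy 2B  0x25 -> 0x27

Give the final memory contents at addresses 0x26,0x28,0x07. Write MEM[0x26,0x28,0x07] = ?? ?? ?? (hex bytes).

[0] 0x2e->0x13 len=2 : 97 62
[1] 0x05->0x12 len=6 : e2 6e 30 d9 75 66
[2] 0x29->0x25 len=2 : c3 7c
[3] 0x25->0x27 len=2 : c3 7c
query mem[0x26]=0x7c, mem[0x28]=0x7c, mem[0x07]=0x30

MEM[0x26,0x28,0x07] = 7c 7c 30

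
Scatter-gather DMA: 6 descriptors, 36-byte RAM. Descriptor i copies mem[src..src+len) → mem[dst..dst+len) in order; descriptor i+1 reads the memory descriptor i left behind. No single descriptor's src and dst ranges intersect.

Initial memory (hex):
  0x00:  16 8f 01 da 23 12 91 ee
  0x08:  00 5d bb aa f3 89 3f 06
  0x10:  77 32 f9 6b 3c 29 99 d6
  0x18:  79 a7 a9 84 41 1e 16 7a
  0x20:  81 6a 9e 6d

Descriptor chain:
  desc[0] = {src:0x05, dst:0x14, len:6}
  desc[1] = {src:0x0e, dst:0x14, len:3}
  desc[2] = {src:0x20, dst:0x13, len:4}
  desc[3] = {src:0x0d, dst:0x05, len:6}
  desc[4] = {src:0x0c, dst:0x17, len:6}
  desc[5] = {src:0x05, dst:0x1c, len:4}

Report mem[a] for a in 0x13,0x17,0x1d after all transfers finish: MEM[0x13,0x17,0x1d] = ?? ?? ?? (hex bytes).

  after D0: wrote 6B at 0x14 = 1291ee005dbb
  after D1: wrote 3B at 0x14 = 3f0677
  after D2: wrote 4B at 0x13 = 816a9e6d
  after D3: wrote 6B at 0x05 = 893f067732f9
  after D4: wrote 6B at 0x17 = f3893f067732
  after D5: wrote 4B at 0x1c = 893f0677
query mem[0x13]=0x81, mem[0x17]=0xf3, mem[0x1d]=0x3f

MEM[0x13,0x17,0x1d] = 81 f3 3f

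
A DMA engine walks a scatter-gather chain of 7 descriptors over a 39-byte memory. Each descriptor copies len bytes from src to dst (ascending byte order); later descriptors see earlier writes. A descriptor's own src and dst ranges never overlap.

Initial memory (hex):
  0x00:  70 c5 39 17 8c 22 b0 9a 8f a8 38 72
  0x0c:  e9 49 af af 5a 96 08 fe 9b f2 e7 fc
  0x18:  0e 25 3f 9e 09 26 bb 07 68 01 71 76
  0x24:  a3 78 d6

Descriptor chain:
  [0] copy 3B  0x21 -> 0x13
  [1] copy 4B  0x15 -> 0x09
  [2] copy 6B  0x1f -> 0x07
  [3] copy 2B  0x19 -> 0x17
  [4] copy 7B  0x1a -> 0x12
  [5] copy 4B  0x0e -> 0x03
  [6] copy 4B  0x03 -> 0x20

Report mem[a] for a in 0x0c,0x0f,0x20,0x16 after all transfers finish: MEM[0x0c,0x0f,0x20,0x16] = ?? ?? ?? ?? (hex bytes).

MEM[0x0c,0x0f,0x20,0x16] = a3 af af bb

D0: mem[0x13..0x15] <- [01 71 76]
D1: mem[0x09..0x0c] <- [76 e7 fc 0e]
D2: mem[0x07..0x0c] <- [07 68 01 71 76 a3]
D3: mem[0x17..0x18] <- [25 3f]
D4: mem[0x12..0x18] <- [3f 9e 09 26 bb 07 68]
D5: mem[0x03..0x06] <- [af af 5a 96]
D6: mem[0x20..0x23] <- [af af 5a 96]
query mem[0x0c]=0xa3, mem[0x0f]=0xaf, mem[0x20]=0xaf, mem[0x16]=0xbb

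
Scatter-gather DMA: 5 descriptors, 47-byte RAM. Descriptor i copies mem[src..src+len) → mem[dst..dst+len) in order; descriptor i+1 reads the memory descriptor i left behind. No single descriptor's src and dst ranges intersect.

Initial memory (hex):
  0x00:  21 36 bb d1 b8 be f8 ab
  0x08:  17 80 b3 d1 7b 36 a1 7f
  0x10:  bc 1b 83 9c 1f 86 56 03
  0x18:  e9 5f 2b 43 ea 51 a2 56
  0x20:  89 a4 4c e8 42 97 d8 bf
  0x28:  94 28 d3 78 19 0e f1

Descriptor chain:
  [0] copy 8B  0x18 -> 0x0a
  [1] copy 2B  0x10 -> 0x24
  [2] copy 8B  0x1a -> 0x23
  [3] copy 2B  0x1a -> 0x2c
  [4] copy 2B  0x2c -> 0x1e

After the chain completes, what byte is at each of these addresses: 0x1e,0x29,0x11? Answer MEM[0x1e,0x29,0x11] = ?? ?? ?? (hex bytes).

  after D0: wrote 8B at 0x0a = e95f2b43ea51a256
  after D1: wrote 2B at 0x24 = a256
  after D2: wrote 8B at 0x23 = 2b43ea51a25689a4
  after D3: wrote 2B at 0x2c = 2b43
  after D4: wrote 2B at 0x1e = 2b43
query mem[0x1e]=0x2b, mem[0x29]=0x89, mem[0x11]=0x56

MEM[0x1e,0x29,0x11] = 2b 89 56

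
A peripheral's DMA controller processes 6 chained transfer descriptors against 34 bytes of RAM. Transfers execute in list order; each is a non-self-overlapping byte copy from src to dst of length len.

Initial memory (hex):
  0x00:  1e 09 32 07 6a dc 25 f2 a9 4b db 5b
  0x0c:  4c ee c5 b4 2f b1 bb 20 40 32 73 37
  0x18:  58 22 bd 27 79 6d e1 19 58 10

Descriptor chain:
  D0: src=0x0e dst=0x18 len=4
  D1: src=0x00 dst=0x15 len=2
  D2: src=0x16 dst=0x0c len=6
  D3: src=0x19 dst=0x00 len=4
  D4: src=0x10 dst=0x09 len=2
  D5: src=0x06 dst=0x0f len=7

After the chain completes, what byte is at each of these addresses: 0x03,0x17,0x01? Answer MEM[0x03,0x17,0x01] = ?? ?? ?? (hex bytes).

MEM[0x03,0x17,0x01] = 79 37 2f

[0] 0x0e->0x18 len=4 : c5 b4 2f b1
[1] 0x00->0x15 len=2 : 1e 09
[2] 0x16->0x0c len=6 : 09 37 c5 b4 2f b1
[3] 0x19->0x00 len=4 : b4 2f b1 79
[4] 0x10->0x09 len=2 : 2f b1
[5] 0x06->0x0f len=7 : 25 f2 a9 2f b1 5b 09
query mem[0x03]=0x79, mem[0x17]=0x37, mem[0x01]=0x2f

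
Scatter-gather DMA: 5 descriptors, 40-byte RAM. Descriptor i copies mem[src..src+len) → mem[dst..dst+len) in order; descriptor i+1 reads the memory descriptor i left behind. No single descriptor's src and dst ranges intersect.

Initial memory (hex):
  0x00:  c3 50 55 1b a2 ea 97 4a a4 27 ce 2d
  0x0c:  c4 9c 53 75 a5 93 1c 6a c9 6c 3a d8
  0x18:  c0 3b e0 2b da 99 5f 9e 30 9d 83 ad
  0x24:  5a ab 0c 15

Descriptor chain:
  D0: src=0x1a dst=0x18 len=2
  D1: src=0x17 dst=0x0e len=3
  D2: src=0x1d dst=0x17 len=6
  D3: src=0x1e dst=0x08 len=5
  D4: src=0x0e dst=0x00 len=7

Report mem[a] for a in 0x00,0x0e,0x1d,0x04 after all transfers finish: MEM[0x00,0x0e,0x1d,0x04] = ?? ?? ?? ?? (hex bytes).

MEM[0x00,0x0e,0x1d,0x04] = d8 d8 99 1c

  after D0: wrote 2B at 0x18 = e02b
  after D1: wrote 3B at 0x0e = d8e02b
  after D2: wrote 6B at 0x17 = 995f9e309d83
  after D3: wrote 5B at 0x08 = 5f9e309d83
  after D4: wrote 7B at 0x00 = d8e02b931c6ac9
query mem[0x00]=0xd8, mem[0x0e]=0xd8, mem[0x1d]=0x99, mem[0x04]=0x1c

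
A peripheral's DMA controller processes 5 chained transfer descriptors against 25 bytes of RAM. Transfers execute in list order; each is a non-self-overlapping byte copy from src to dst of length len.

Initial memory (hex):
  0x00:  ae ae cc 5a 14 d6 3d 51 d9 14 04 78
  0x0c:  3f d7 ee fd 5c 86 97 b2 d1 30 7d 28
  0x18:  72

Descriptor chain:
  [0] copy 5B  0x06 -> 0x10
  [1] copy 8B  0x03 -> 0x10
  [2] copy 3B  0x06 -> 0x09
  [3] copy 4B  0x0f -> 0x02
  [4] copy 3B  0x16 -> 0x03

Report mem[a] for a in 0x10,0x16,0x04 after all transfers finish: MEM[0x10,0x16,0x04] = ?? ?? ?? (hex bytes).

[0] 0x06->0x10 len=5 : 3d 51 d9 14 04
[1] 0x03->0x10 len=8 : 5a 14 d6 3d 51 d9 14 04
[2] 0x06->0x09 len=3 : 3d 51 d9
[3] 0x0f->0x02 len=4 : fd 5a 14 d6
[4] 0x16->0x03 len=3 : 14 04 72
query mem[0x10]=0x5a, mem[0x16]=0x14, mem[0x04]=0x04

MEM[0x10,0x16,0x04] = 5a 14 04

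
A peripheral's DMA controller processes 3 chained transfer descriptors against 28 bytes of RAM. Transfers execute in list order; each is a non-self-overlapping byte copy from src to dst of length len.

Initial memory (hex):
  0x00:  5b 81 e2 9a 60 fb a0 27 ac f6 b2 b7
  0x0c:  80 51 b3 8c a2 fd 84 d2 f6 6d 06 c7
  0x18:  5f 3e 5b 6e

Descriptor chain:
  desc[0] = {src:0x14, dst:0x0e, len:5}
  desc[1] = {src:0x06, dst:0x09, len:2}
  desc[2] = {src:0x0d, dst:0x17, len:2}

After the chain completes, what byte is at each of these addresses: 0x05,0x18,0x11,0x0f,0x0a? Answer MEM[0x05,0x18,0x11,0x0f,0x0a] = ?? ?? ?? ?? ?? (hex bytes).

MEM[0x05,0x18,0x11,0x0f,0x0a] = fb f6 c7 6d 27

#0 dst[0x0e+5] := {0xf6,0x6d,0x06,0xc7,0x5f}
#1 dst[0x09+2] := {0xa0,0x27}
#2 dst[0x17+2] := {0x51,0xf6}
query mem[0x05]=0xfb, mem[0x18]=0xf6, mem[0x11]=0xc7, mem[0x0f]=0x6d, mem[0x0a]=0x27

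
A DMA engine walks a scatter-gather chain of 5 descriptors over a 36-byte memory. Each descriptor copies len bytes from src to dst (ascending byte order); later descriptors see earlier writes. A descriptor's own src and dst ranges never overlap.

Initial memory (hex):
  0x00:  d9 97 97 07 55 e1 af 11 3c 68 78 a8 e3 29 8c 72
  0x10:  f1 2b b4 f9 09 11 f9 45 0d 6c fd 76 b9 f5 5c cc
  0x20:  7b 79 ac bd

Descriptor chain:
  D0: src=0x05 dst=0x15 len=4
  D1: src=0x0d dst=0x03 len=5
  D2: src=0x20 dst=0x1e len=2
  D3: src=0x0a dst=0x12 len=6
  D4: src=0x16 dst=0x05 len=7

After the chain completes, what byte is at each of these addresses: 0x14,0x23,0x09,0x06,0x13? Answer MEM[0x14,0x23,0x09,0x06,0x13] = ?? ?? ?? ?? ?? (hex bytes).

#0 dst[0x15+4] := {0xe1,0xaf,0x11,0x3c}
#1 dst[0x03+5] := {0x29,0x8c,0x72,0xf1,0x2b}
#2 dst[0x1e+2] := {0x7b,0x79}
#3 dst[0x12+6] := {0x78,0xa8,0xe3,0x29,0x8c,0x72}
#4 dst[0x05+7] := {0x8c,0x72,0x3c,0x6c,0xfd,0x76,0xb9}
query mem[0x14]=0xe3, mem[0x23]=0xbd, mem[0x09]=0xfd, mem[0x06]=0x72, mem[0x13]=0xa8

MEM[0x14,0x23,0x09,0x06,0x13] = e3 bd fd 72 a8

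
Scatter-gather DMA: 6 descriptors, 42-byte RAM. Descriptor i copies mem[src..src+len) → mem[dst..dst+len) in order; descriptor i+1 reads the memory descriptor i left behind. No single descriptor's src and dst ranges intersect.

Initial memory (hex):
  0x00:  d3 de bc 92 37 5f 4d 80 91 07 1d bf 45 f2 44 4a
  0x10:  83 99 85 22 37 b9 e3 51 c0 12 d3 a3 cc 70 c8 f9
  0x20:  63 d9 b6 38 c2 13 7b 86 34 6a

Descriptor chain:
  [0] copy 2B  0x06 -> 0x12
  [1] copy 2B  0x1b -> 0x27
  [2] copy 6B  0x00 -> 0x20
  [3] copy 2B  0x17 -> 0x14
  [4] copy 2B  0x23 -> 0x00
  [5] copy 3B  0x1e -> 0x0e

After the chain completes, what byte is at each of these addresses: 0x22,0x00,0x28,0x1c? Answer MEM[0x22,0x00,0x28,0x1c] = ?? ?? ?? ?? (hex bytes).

[0] 0x06->0x12 len=2 : 4d 80
[1] 0x1b->0x27 len=2 : a3 cc
[2] 0x00->0x20 len=6 : d3 de bc 92 37 5f
[3] 0x17->0x14 len=2 : 51 c0
[4] 0x23->0x00 len=2 : 92 37
[5] 0x1e->0x0e len=3 : c8 f9 d3
query mem[0x22]=0xbc, mem[0x00]=0x92, mem[0x28]=0xcc, mem[0x1c]=0xcc

MEM[0x22,0x00,0x28,0x1c] = bc 92 cc cc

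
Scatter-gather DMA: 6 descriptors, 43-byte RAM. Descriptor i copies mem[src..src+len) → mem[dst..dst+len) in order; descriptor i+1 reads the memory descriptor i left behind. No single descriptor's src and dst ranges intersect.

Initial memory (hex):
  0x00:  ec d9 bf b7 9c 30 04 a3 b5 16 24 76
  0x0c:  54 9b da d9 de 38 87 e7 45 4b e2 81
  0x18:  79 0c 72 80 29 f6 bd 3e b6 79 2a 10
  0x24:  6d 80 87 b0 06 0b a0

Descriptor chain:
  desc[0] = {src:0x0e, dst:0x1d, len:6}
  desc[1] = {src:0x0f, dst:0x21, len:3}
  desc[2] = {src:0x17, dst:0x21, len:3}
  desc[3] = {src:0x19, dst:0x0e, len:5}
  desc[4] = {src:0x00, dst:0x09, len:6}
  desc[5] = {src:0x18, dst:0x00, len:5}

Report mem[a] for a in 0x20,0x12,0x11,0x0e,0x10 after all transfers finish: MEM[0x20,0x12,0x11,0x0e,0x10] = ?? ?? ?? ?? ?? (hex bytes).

MEM[0x20,0x12,0x11,0x0e,0x10] = 38 da 29 30 80

  after D0: wrote 6B at 0x1d = dad9de3887e7
  after D1: wrote 3B at 0x21 = d9de38
  after D2: wrote 3B at 0x21 = 81790c
  after D3: wrote 5B at 0x0e = 0c728029da
  after D4: wrote 6B at 0x09 = ecd9bfb79c30
  after D5: wrote 5B at 0x00 = 790c728029
query mem[0x20]=0x38, mem[0x12]=0xda, mem[0x11]=0x29, mem[0x0e]=0x30, mem[0x10]=0x80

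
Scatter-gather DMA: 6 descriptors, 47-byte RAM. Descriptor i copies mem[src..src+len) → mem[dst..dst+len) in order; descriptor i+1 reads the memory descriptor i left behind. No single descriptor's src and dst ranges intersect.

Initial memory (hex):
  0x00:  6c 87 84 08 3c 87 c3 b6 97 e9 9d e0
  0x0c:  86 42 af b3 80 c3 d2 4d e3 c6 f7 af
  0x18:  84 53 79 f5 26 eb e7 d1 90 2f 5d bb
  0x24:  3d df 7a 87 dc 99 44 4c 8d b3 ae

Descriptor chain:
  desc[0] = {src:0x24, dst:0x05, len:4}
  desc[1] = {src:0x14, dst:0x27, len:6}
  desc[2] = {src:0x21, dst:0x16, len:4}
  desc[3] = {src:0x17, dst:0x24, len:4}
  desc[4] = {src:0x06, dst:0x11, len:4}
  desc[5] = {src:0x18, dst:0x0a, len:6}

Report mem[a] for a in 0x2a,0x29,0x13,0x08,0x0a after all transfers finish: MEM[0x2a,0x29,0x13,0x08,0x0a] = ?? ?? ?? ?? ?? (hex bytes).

D0: mem[0x05..0x08] <- [3d df 7a 87]
D1: mem[0x27..0x2c] <- [e3 c6 f7 af 84 53]
D2: mem[0x16..0x19] <- [2f 5d bb 3d]
D3: mem[0x24..0x27] <- [5d bb 3d 79]
D4: mem[0x11..0x14] <- [df 7a 87 e9]
D5: mem[0x0a..0x0f] <- [bb 3d 79 f5 26 eb]
query mem[0x2a]=0xaf, mem[0x29]=0xf7, mem[0x13]=0x87, mem[0x08]=0x87, mem[0x0a]=0xbb

MEM[0x2a,0x29,0x13,0x08,0x0a] = af f7 87 87 bb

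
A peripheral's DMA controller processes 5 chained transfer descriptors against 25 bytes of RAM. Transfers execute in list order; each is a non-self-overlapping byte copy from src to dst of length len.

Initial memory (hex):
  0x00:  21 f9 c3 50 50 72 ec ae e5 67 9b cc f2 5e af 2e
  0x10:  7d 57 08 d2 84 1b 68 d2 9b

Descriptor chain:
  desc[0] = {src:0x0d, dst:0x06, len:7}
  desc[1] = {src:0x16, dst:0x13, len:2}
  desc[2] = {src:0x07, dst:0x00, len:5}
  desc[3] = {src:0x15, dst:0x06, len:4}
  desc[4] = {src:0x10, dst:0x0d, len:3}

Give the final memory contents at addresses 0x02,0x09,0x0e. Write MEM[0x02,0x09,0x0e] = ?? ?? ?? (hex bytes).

MEM[0x02,0x09,0x0e] = 7d 9b 57

  after D0: wrote 7B at 0x06 = 5eaf2e7d5708d2
  after D1: wrote 2B at 0x13 = 68d2
  after D2: wrote 5B at 0x00 = af2e7d5708
  after D3: wrote 4B at 0x06 = 1b68d29b
  after D4: wrote 3B at 0x0d = 7d5708
query mem[0x02]=0x7d, mem[0x09]=0x9b, mem[0x0e]=0x57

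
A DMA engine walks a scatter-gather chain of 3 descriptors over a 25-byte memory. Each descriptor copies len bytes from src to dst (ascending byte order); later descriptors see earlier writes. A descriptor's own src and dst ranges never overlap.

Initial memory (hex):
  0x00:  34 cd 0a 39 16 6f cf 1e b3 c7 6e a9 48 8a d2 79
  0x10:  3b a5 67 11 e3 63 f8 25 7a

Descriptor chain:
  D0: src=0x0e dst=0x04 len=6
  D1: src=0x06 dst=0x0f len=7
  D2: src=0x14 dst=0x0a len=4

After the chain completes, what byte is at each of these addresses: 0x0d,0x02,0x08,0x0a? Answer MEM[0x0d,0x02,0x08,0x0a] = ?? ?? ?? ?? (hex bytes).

MEM[0x0d,0x02,0x08,0x0a] = 25 0a 67 a9

  after D0: wrote 6B at 0x04 = d2793ba56711
  after D1: wrote 7B at 0x0f = 3ba567116ea948
  after D2: wrote 4B at 0x0a = a948f825
query mem[0x0d]=0x25, mem[0x02]=0x0a, mem[0x08]=0x67, mem[0x0a]=0xa9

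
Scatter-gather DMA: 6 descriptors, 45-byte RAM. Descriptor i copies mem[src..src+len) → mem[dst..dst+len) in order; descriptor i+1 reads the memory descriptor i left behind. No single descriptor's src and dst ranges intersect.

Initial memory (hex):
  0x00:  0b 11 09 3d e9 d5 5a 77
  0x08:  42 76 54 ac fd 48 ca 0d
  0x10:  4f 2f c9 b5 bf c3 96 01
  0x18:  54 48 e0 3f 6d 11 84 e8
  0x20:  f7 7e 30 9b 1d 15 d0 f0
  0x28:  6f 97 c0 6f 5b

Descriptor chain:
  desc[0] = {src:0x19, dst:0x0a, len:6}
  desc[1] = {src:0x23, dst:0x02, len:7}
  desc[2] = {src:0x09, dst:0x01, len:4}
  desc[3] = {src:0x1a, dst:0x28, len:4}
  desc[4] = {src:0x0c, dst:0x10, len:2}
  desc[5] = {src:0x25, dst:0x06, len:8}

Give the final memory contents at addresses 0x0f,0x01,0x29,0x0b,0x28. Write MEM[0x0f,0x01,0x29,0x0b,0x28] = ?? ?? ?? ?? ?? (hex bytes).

[0] 0x19->0x0a len=6 : 48 e0 3f 6d 11 84
[1] 0x23->0x02 len=7 : 9b 1d 15 d0 f0 6f 97
[2] 0x09->0x01 len=4 : 76 48 e0 3f
[3] 0x1a->0x28 len=4 : e0 3f 6d 11
[4] 0x0c->0x10 len=2 : 3f 6d
[5] 0x25->0x06 len=8 : 15 d0 f0 e0 3f 6d 11 5b
query mem[0x0f]=0x84, mem[0x01]=0x76, mem[0x29]=0x3f, mem[0x0b]=0x6d, mem[0x28]=0xe0

MEM[0x0f,0x01,0x29,0x0b,0x28] = 84 76 3f 6d e0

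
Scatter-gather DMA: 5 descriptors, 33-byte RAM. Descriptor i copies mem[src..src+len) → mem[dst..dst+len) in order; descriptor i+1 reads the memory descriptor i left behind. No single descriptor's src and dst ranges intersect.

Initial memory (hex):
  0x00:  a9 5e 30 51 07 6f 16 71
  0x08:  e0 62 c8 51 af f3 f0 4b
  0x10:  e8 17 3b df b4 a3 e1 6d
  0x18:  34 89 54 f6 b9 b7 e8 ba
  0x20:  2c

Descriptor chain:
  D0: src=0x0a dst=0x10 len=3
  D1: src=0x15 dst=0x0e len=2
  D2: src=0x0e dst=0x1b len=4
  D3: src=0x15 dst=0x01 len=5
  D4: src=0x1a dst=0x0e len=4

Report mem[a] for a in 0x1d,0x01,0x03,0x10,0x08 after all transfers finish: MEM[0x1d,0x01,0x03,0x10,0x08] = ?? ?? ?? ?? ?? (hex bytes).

MEM[0x1d,0x01,0x03,0x10,0x08] = c8 a3 6d e1 e0

D0: mem[0x10..0x12] <- [c8 51 af]
D1: mem[0x0e..0x0f] <- [a3 e1]
D2: mem[0x1b..0x1e] <- [a3 e1 c8 51]
D3: mem[0x01..0x05] <- [a3 e1 6d 34 89]
D4: mem[0x0e..0x11] <- [54 a3 e1 c8]
query mem[0x1d]=0xc8, mem[0x01]=0xa3, mem[0x03]=0x6d, mem[0x10]=0xe1, mem[0x08]=0xe0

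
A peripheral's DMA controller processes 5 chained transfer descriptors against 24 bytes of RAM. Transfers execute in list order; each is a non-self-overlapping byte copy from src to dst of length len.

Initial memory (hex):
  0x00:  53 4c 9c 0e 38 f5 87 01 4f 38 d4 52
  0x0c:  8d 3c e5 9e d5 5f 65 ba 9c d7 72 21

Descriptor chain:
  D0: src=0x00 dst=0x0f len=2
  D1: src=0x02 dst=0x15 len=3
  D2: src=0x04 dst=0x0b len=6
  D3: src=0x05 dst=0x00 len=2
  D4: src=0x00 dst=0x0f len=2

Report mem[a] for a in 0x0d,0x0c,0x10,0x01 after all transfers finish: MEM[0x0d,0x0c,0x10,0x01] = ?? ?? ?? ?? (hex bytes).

MEM[0x0d,0x0c,0x10,0x01] = 87 f5 87 87

  after D0: wrote 2B at 0x0f = 534c
  after D1: wrote 3B at 0x15 = 9c0e38
  after D2: wrote 6B at 0x0b = 38f587014f38
  after D3: wrote 2B at 0x00 = f587
  after D4: wrote 2B at 0x0f = f587
query mem[0x0d]=0x87, mem[0x0c]=0xf5, mem[0x10]=0x87, mem[0x01]=0x87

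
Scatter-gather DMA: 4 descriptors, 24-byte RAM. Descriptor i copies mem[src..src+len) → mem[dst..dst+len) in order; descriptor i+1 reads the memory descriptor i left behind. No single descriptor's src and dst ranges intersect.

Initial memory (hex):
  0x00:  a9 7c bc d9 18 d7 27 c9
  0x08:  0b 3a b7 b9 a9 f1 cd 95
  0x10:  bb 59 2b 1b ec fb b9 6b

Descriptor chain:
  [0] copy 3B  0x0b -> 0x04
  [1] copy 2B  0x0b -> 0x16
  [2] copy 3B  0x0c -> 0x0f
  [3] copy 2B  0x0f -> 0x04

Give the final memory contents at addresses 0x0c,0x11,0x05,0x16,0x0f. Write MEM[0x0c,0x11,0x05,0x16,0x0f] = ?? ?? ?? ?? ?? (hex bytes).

  after D0: wrote 3B at 0x04 = b9a9f1
  after D1: wrote 2B at 0x16 = b9a9
  after D2: wrote 3B at 0x0f = a9f1cd
  after D3: wrote 2B at 0x04 = a9f1
query mem[0x0c]=0xa9, mem[0x11]=0xcd, mem[0x05]=0xf1, mem[0x16]=0xb9, mem[0x0f]=0xa9

MEM[0x0c,0x11,0x05,0x16,0x0f] = a9 cd f1 b9 a9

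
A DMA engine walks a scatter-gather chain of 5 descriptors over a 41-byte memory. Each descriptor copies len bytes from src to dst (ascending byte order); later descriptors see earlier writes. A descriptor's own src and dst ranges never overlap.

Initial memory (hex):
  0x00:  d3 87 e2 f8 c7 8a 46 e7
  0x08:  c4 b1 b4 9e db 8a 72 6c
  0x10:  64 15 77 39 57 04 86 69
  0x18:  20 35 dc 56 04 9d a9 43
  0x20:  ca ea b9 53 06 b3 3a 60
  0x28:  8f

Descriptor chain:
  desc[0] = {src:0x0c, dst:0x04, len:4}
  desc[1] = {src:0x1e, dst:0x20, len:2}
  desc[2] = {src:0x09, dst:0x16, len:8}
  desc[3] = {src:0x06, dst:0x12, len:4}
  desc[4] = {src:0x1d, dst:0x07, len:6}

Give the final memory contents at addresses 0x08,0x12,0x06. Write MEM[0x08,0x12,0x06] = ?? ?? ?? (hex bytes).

MEM[0x08,0x12,0x06] = a9 72 72

#0 dst[0x04+4] := {0xdb,0x8a,0x72,0x6c}
#1 dst[0x20+2] := {0xa9,0x43}
#2 dst[0x16+8] := {0xb1,0xb4,0x9e,0xdb,0x8a,0x72,0x6c,0x64}
#3 dst[0x12+4] := {0x72,0x6c,0xc4,0xb1}
#4 dst[0x07+6] := {0x64,0xa9,0x43,0xa9,0x43,0xb9}
query mem[0x08]=0xa9, mem[0x12]=0x72, mem[0x06]=0x72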